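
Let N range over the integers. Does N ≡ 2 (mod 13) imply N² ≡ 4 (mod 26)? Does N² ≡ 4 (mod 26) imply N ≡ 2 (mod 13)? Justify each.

[⇒] This fails: take N = 15. Then 15 ≡ 2 (mod 13), but 15² = 225 ≡ 17 (mod 26), not 4.

[⇐] This fails: take N = 24. Then 24² = 576 ≡ 4 (mod 26), yet 24 ≡ 11 (mod 13), not 2.

Both directions fail.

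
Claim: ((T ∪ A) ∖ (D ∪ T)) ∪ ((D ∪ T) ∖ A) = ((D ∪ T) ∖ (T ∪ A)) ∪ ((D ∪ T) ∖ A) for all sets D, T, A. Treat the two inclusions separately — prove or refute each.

(⟹) This inclusion fails. Take D = ∅, T = ∅, A = {1}; then 1 ∈ ((T ∪ A) ∖ (D ∪ T)) ∪ ((D ∪ T) ∖ A) but 1 ∉ ((D ∪ T) ∖ (T ∪ A)) ∪ ((D ∪ T) ∖ A).

(⟸) Let x ∈ ((D ∪ T) ∖ (T ∪ A)) ∪ ((D ∪ T) ∖ A). Then either x ∈ D and x ∉ T, A; or x ∈ T and x ∉ D, A; or x ∈ D ∩ T and x ∉ A. In each case x ∈ ((T ∪ A) ∖ (D ∪ T)) ∪ ((D ∪ T) ∖ A), so ((D ∪ T) ∖ (T ∪ A)) ∪ ((D ∪ T) ∖ A) ⊆ ((T ∪ A) ∖ (D ∪ T)) ∪ ((D ∪ T) ∖ A).

The sets are not equal: only the reverse inclusion holds.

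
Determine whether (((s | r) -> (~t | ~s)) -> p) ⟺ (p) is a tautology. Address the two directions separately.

[⇒] This fails. Under t = T, p = F, r = F, s = T, the left side is true but the right side is false.

[⇐] Assume the antecedent. If p is true, ((s | r) -> (~t | ~s)) -> p reduces to true regardless of the other variables. If p is false, the antecedent cannot hold. Either way ((s | r) -> (~t | ~s)) -> p holds.

Not equivalent: only (⇐) holds.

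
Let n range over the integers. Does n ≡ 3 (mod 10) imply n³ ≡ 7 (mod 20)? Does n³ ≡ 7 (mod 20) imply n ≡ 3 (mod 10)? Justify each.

(→) This fails: take n = 13. Then 13 ≡ 3 (mod 10), but 13³ = 2197 ≡ 17 (mod 20), not 7.

(←) Conversely, the residues r modulo 20 with r³ ≡ 7 (mod 20) are exactly {3}, and each is ≡ 3 (mod 10).

The forward direction fails; the converse holds.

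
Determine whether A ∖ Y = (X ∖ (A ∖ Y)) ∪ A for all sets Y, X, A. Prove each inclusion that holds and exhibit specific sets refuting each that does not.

(⊆) holds; (⊇) fails.

(⟹) Let x ∈ A ∖ Y. Then either x ∈ A and x ∉ Y, X; or x ∈ X ∩ A and x ∉ Y. In each case x ∈ (X ∖ (A ∖ Y)) ∪ A, so A ∖ Y ⊆ (X ∖ (A ∖ Y)) ∪ A.

(⟸) This inclusion fails. Take Y = ∅, X = {1}, A = ∅; then 1 ∈ (X ∖ (A ∖ Y)) ∪ A but 1 ∉ A ∖ Y.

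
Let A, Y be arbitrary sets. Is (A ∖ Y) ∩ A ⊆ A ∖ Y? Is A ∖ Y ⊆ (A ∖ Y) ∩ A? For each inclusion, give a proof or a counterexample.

Both inclusions hold.

(⊇) Let x ∈ A ∖ Y. Then x ∈ A and x ∉ Y, from which x ∈ (A ∖ Y) ∩ A.

(⊆) Let x ∈ (A ∖ Y) ∩ A. Then x ∈ A and x ∉ Y, from which x ∈ A ∖ Y.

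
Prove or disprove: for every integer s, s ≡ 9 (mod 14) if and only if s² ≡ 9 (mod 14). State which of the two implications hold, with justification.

Neither implication holds.

(⇒) This fails: take s = 9. Then 9 ≡ 9 (mod 14), but 9² = 81 ≡ 11 (mod 14), not 9.

(⇐) This fails: take s = 3. Then 3² = 9 ≡ 9 (mod 14), yet 3 ≡ 3 (mod 14), not 9.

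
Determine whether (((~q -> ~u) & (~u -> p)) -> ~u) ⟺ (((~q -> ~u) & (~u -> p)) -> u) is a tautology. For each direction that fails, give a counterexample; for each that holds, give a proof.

Neither direction holds.

(⇒) This fails. Under p = T, q = F, u = F, the left side is true but the right side is false.

(⇐) This fails. Under p = F, q = T, u = T, the left side is false but the right side is true.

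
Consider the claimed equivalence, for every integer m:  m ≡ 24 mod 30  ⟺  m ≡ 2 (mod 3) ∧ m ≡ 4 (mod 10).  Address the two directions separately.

(⇒) This fails: m = 24 gives 24 ≡ 24 (mod 30) but 24 ≡ 0 (mod 3), so the conjunction on the right does not hold.

(⇐) This fails: m = 14 satisfies both congruences on the right (14 ≡ 2 mod 3 and 14 ≡ 4 mod 10) yet 14 ≡ 14 (mod 30), not 24.

Neither implication holds.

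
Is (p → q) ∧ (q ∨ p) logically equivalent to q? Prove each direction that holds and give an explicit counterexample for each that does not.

Both directions hold; the statement is true.

Forward direction. Assume the antecedent. If q is true, q reduces to true regardless of the other variables. If q is false, the antecedent cannot hold. Either way q holds.

Converse. Assume the antecedent. If q is true, (p → q) ∧ (q ∨ p) reduces to true regardless of the other variables. If q is false, the antecedent cannot hold. Either way (p → q) ∧ (q ∨ p) holds.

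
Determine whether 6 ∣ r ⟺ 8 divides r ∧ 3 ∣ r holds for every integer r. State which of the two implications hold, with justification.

The forward direction fails; the converse holds.

(⇒) This fails: take r = 6. Certainly 6 ∣ 6, but 8 ∤ 6.

(⇐) Suppose 8 ∣ r and 3 ∣ r. Any common multiple of 8 and 3 is a multiple of their lcm; here gcd(8, 3) = 1, so lcm(8, 3) = 8·3 = 24, so 24 ∣ r. Since 6 ∣ 24, it follows that 6 ∣ r.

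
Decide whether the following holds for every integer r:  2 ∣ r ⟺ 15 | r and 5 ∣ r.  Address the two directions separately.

(⇒) fails and (⇐) fails.

(⟹) This fails: take r = 2. Certainly 2 ∣ 2, but 15 ∤ 2.

(⟸) This fails: take r = 15. Both 15 ∣ 15 and 5 ∣ 15, yet 15 is not a multiple of 2 (since 15 = 7·2 + 1), so 2 ∤ 15.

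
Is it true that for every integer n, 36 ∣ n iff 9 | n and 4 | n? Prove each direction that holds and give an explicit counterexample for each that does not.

Both implications hold.

[⇒] If 36 ∣ n, write n = 36q. Since 36 = 4·9, n = 9·(4q), so 9 ∣ n; and since 36 = 9·4, n = 4·(9q), so 4 ∣ n.

[⇐] Suppose 9 ∣ n and 4 ∣ n. Any common multiple of 9 and 4 is a multiple of their lcm; here gcd(9, 4) = 1, so lcm(9, 4) = 9·4 = 36, so 36 ∣ n.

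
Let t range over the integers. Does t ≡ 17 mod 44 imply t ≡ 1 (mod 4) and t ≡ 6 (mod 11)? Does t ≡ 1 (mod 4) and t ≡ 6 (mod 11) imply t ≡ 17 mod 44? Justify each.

(⟹) Suppose t ≡ 17 (mod 44); write t = 44j + 17. Since 4 ∣ 44, reducing mod 4 gives t ≡ 17 ≡ 1 (mod 4); since 11 ∣ 44, reducing mod 11 gives t ≡ 17 ≡ 6 (mod 11).

(⟸) Conversely, if t ≡ 1 (mod 4) and t ≡ 6 (mod 11), then by the Chinese remainder theorem t ≡ 17 (mod 44). This is exactly t ≡ 17 (mod 44).

Both implications hold.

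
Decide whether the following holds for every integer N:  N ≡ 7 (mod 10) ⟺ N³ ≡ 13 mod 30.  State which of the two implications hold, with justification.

Not equivalent: only (⇐) holds.

(→) This fails: take N = 17. Then 17 ≡ 7 (mod 10), but 17³ = 4913 ≡ 23 (mod 30), not 13.

(←) Conversely, the residues r modulo 30 with r³ ≡ 13 (mod 30) are exactly {7}, and each is ≡ 7 (mod 10).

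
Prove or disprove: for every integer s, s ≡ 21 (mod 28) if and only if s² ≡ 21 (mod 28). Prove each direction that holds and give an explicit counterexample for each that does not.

(→) Suppose s ≡ 21 (mod 28). Write s = 28j + 21. Then (28j + 21)² = 784j² + 1176j + 441 = 28(28j² + 42j + 15) + 21, so s² ≡ 21 (mod 28).

(←) This fails: take s = 7. Then 7² = 49 ≡ 21 (mod 28), yet 7 ≡ 7 (mod 28), not 21.

Only the forward direction holds.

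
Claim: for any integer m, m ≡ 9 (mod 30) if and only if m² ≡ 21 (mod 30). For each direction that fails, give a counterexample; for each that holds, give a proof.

(⟹) Suppose m ≡ 9 (mod 30). Write m = 30j + 9. Then (30j + 9)² = 900j² + 540j + 81 = 30(30j² + 18j + 2) + 21, so m² ≡ 21 (mod 30).

(⟸) This fails: take m = 21. Then 21² = 441 ≡ 21 (mod 30), yet 21 ≡ 21 (mod 30), not 9.

Only the forward implication holds.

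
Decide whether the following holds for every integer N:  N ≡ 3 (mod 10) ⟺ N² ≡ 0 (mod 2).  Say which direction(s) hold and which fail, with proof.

Forward direction. This fails: take N = 3. Then 3 ≡ 3 (mod 10), but 3² = 9 ≡ 1 (mod 2), not 0.

Converse. This fails: take N = 0. Then 0² = 0 ≡ 0 (mod 2), yet 0 ≡ 0 (mod 10), not 3.

(⇒) fails and (⇐) fails.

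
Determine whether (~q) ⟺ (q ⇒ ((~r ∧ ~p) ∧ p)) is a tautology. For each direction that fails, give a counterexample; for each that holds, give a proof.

Both implications hold.

(⇒) Assume the antecedent. If p is true, the antecedent forces (p = T, r = F, q = F) or (p = T, r = T, q = F), and q ⇒ ((~r ∧ ~p) ∧ p) holds there. If p is false, the antecedent forces (p = F, r = F, q = F) or (p = F, r = T, q = F), and q ⇒ ((~r ∧ ~p) ∧ p) holds there. Either way q ⇒ ((~r ∧ ~p) ∧ p) holds.

(⇐) Assume the antecedent. If p is true, the antecedent forces (p = T, r = F, q = F) or (p = T, r = T, q = F), and ~q holds there. If p is false, the antecedent forces (p = F, r = F, q = F) or (p = F, r = T, q = F), and ~q holds there. Either way ~q holds.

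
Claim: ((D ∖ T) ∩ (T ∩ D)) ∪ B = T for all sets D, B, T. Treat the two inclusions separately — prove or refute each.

(⊆) This inclusion fails. Take D = ∅, B = {1}, T = ∅; then 1 ∈ ((D ∖ T) ∩ (T ∩ D)) ∪ B but 1 ∉ T.

(⊇) This inclusion fails. Take D = ∅, B = ∅, T = {1}; then 1 ∈ T but 1 ∉ ((D ∖ T) ∩ (T ∩ D)) ∪ B.

Both inclusions fail.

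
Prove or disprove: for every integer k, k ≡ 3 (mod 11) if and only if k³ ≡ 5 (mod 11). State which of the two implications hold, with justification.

Converse. For the converse, argue contrapositively. If k ≢ 3 (mod 11), then k is congruent to one of 0, 1, 2, 4, 5, 6, 7, 8, 9, 10 modulo 11, and these give k³ ≡ 0, 1, 8, 9, 4, 7, 2, 6, 3, 10 respectively — never 5.

Forward direction. Suppose k ≡ 3 (mod 11). Write k = 11j + 3. Then (11j + 3)³ = 1331j³ + 1089j² + 297j + 27 = 11(121j³ + 99j² + 27j + 2) + 5, so k³ ≡ 5 (mod 11).

Both directions hold.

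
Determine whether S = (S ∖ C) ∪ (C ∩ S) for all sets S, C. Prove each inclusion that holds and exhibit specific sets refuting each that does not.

Both inclusions hold.

Forward inclusion. Let x ∈ S. Then either x ∈ S and x ∉ C; or x ∈ S ∩ C. In each case x ∈ (S ∖ C) ∪ (C ∩ S), so S ⊆ (S ∖ C) ∪ (C ∩ S).

Reverse inclusion. Let x ∈ (S ∖ C) ∪ (C ∩ S). Then either x ∈ S and x ∉ C; or x ∈ S ∩ C. In each case x ∈ S, so (S ∖ C) ∪ (C ∩ S) ⊆ S.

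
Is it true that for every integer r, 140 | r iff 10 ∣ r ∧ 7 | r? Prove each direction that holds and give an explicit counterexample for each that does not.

(⇒) holds; (⇐) fails.

[⇒] If 140 ∣ r, write r = 140q. Since 140 = 14·10, r = 10·(14q), so 10 ∣ r; and since 140 = 20·7, r = 7·(20q), so 7 ∣ r.

[⇐] This fails: take r = 70. Both 10 ∣ 70 and 7 ∣ 70, yet 70 is not a multiple of 140 (since 70 = 0·140 + 70), so 140 ∤ 70.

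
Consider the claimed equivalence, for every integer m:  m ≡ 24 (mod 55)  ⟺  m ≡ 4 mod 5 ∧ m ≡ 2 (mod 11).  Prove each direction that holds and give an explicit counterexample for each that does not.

Equivalent; both directions hold.

[⇒] Suppose m ≡ 24 (mod 55); write m = 55j + 24. Since 5 ∣ 55, reducing mod 5 gives m ≡ 24 ≡ 4 (mod 5); since 11 ∣ 55, reducing mod 11 gives m ≡ 24 ≡ 2 (mod 11).

[⇐] Conversely, if m ≡ 4 (mod 5) and m ≡ 2 (mod 11), then by the Chinese remainder theorem m ≡ 24 (mod 55). This is exactly m ≡ 24 (mod 55).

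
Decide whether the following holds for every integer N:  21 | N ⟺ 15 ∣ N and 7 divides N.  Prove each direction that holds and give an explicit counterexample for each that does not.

Not equivalent: only (⇐) holds.

(⇒) This fails: take N = 21. Certainly 21 ∣ 21, but 15 ∤ 21.

(⇐) Suppose 15 ∣ N and 7 ∣ N. Any common multiple of 15 and 7 is a multiple of their lcm; here gcd(15, 7) = 1, so lcm(15, 7) = 15·7 = 105, so 105 ∣ N. Since 21 ∣ 105, it follows that 21 ∣ N.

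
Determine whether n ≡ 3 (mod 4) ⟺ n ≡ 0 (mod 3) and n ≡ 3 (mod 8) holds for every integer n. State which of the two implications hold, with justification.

The forward direction fails; the converse holds.

Forward direction. This fails: n = 7 gives 7 ≡ 3 (mod 4) but 7 ≡ 1 (mod 3), so the conjunction on the right does not hold.

Converse. If n ≡ 0 (mod 3) and n ≡ 3 (mod 8), then by the Chinese remainder theorem n ≡ 3 (mod 24). Since 3 ≡ 3 (mod 4) and 4 ∣ 24, we get n ≡ 3 (mod 4).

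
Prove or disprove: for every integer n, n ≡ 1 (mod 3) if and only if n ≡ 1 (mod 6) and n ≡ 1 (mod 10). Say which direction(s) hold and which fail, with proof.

The forward direction fails; the converse holds.

(⇒) This fails: n = 4 gives 4 ≡ 1 (mod 3) but 4 ≡ 4 (mod 6), so the conjunction on the right does not hold.

(⇐) Conversely, if n ≡ 1 (mod 6) and n ≡ 1 (mod 10), then by the Chinese remainder theorem n ≡ 1 (mod 30). Since 1 ≡ 1 (mod 3) and 3 ∣ 30, we get n ≡ 1 (mod 3).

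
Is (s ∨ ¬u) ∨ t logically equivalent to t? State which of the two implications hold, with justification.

(→) This fails. Under u = F, t = F, s = F, the left side is true but the right side is false.

(←) Assume the antecedent. If u is true, the antecedent forces (u = T, t = T, s = F) or (u = T, t = T, s = T), and (s ∨ ¬u) ∨ t holds there. If u is false, (s ∨ ¬u) ∨ t reduces to true regardless of the other variables. Either way (s ∨ ¬u) ∨ t holds.

Only the converse holds.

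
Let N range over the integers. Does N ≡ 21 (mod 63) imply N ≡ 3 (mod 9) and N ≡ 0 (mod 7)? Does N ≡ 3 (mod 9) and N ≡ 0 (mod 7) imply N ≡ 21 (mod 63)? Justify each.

Equivalent; both directions hold.

(⟹) Suppose N ≡ 21 (mod 63); write N = 63j + 21. Since 9 ∣ 63, reducing mod 9 gives N ≡ 21 ≡ 3 (mod 9); since 7 ∣ 63, reducing mod 7 gives N ≡ 21 ≡ 0 (mod 7).

(⟸) Conversely, if N ≡ 3 (mod 9) and N ≡ 0 (mod 7), then by the Chinese remainder theorem N ≡ 21 (mod 63). This is exactly N ≡ 21 (mod 63).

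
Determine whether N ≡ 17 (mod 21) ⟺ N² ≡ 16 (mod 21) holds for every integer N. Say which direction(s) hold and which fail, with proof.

(⟹) Suppose N ≡ 17 (mod 21). Write N = 21j + 17. Then (21j + 17)² = 441j² + 714j + 289 = 21(21j² + 34j + 13) + 16, so N² ≡ 16 (mod 21).

(⟸) This fails: take N = 4. Then 4² = 16 ≡ 16 (mod 21), yet 4 ≡ 4 (mod 21), not 17.

(⇒) holds; (⇐) fails.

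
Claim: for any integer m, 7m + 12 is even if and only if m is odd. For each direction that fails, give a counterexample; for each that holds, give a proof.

[⇒] This fails: m = 2 gives 7m + 12 = 26, which is even, but 2 is even, not odd.

[⇐] This also fails: m = 7 is odd, but 7m + 12 = 61 is odd, not even.

Neither implication holds.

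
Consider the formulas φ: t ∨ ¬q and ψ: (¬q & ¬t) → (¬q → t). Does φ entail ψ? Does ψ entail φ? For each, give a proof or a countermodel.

(⟹) This fails. Under q = F, t = F, the left side is true but the right side is false.

(⟸) This fails. Under q = T, t = F, the left side is false but the right side is true.

(⇒) fails and (⇐) fails.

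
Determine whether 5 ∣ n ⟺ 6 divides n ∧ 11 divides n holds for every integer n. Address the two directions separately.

Both directions fail.

Forward direction. This fails: take n = 5. Certainly 5 ∣ 5, but 6 ∤ 5.

Converse. This fails: take n = 66. Both 6 ∣ 66 and 11 ∣ 66, yet 66 is not a multiple of 5 (since 66 = 13·5 + 1), so 5 ∤ 66.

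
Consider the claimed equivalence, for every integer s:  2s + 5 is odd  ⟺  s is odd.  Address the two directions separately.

Forward direction. This fails: take s = 4. Then 2s + 5 = 13, which is odd, yet s = 4 is even, not odd.

Converse. Suppose s is odd. Since 2 is even, 2s is even for every s, so 2s + 5 has the same parity as 5, which is odd. Hence 2s + 5 is odd.

Not equivalent: only (⇐) holds.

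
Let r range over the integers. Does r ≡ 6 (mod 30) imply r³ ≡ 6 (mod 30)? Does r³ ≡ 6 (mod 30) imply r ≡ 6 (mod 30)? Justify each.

(→) Suppose r ≡ 6 (mod 30). Write r = 30j + 6. Then (30j + 6)³ = 27000j³ + 16200j² + 3240j + 216 = 30(900j³ + 540j² + 108j + 7) + 6, so r³ ≡ 6 (mod 30).

(←) Conversely, suppose r³ ≡ 6 (mod 30). The only residue r in {0, …, 29} with r³ ≡ 6 (mod 30) is r = 6, so r ≡ 6 (mod 30).

Both implications hold.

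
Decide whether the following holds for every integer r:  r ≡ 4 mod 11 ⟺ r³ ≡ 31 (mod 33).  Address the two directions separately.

[⇒] This fails: take r = 15. Then 15 ≡ 4 (mod 11), but 15³ = 3375 ≡ 9 (mod 33), not 31.

[⇐] Conversely, the residues r modulo 33 with r³ ≡ 31 (mod 33) are exactly {4}, and each is ≡ 4 (mod 11).

Only the reverse direction holds.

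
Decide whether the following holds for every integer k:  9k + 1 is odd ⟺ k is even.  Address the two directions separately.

Both directions hold; the statement is true.

(⟸) Suppose k is even; write k = 2j. Then 9k + 1 = 9·(2j) + 1 = 2·9j + 1, which is odd.

(⟹) Suppose 9k + 1 is odd. Since 9 is odd, 9k and k have the same parity, so 9k + 1 ≡ k + 1 (mod 2). As 1 is odd, 9k + 1 is odd exactly when k is even. Thus k is even.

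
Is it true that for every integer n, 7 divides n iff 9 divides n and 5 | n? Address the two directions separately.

(⟹) This fails: take n = 7. Certainly 7 ∣ 7, but 9 ∤ 7.

(⟸) This fails: take n = 45. Both 9 ∣ 45 and 5 ∣ 45, yet 45 is not a multiple of 7 (since 45 = 6·7 + 3), so 7 ∤ 45.

Neither implication holds.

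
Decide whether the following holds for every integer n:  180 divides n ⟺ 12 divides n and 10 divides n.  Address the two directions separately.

Not equivalent: only (⇒) holds.

(⟹) If 180 ∣ n, write n = 180q. Since 180 = 15·12, n = 12·(15q), so 12 ∣ n; and since 180 = 18·10, n = 10·(18q), so 10 ∣ n.

(⟸) This fails: take n = 60. Both 12 ∣ 60 and 10 ∣ 60, yet 60 is not a multiple of 180 (since 60 = 0·180 + 60), so 180 ∤ 60.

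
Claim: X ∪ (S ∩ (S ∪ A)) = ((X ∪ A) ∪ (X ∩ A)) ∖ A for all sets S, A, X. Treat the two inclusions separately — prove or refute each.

(⟸) Let x ∈ ((X ∪ A) ∪ (X ∩ A)) ∖ A. Then either x ∈ X and x ∉ S, A; or x ∈ S ∩ X and x ∉ A. In each case x ∈ X ∪ (S ∩ (S ∪ A)), so ((X ∪ A) ∪ (X ∩ A)) ∖ A ⊆ X ∪ (S ∩ (S ∪ A)).

(⟹) This inclusion fails. Take S = {1}, A = ∅, X = ∅; then 1 ∈ X ∪ (S ∩ (S ∪ A)) but 1 ∉ ((X ∪ A) ∪ (X ∩ A)) ∖ A.

Only the reverse inclusion holds.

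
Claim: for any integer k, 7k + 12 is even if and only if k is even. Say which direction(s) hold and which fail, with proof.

(⟸) Suppose k is even; write k = 2j. Then 7k + 12 = 7·(2j) + 12 = 2·7j + 12, which is even.

(⟹) Suppose 7k + 12 is even. Since 7 is odd, 7k and k have the same parity, so 7k + 12 ≡ k + 12 (mod 2). As 12 is even, 7k + 12 is even exactly when k is even. Thus k is even.

Both directions hold.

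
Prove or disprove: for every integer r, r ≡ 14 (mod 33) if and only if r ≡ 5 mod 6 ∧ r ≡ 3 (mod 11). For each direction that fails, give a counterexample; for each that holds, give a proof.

[⇒] This fails: r = 14 gives 14 ≡ 14 (mod 33) but 14 ≡ 2 (mod 6), so the conjunction on the right does not hold.

[⇐] Conversely, if r ≡ 5 (mod 6) and r ≡ 3 (mod 11), then by the Chinese remainder theorem r ≡ 47 (mod 66). Since 47 ≡ 14 (mod 33) and 33 ∣ 66, we get r ≡ 14 (mod 33).

Only the reverse direction holds.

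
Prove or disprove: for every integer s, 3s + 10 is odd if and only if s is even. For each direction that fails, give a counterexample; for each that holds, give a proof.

Neither direction holds.

(⇒) This fails: s = 5 gives 3s + 10 = 25, which is odd, but 5 is odd, not even.

(⇐) This also fails: s = 6 is even, but 3s + 10 = 28 is even, not odd.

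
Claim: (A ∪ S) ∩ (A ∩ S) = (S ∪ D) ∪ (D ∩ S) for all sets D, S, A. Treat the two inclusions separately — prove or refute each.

(⊆) Let x ∈ (A ∪ S) ∩ (A ∩ S). Then either x ∈ S ∩ A and x ∉ D; or x ∈ D ∩ S ∩ A. In each case x ∈ (S ∪ D) ∪ (D ∩ S), so (A ∪ S) ∩ (A ∩ S) ⊆ (S ∪ D) ∪ (D ∩ S).

(⊇) This inclusion fails. Take D = {1}, S = ∅, A = ∅; then 1 ∈ (S ∪ D) ∪ (D ∩ S) but 1 ∉ (A ∪ S) ∩ (A ∩ S).

The sets are not equal: only the forward inclusion holds.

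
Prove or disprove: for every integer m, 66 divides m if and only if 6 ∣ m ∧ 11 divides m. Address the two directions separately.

Forward direction. If 66 ∣ m, write m = 66q. Since 66 = 11·6, m = 6·(11q), so 6 ∣ m; and since 66 = 6·11, m = 11·(6q), so 11 ∣ m.

Converse. Suppose 6 ∣ m and 11 ∣ m. Any common multiple of 6 and 11 is a multiple of their lcm; here gcd(6, 11) = 1, so lcm(6, 11) = 6·11 = 66, so 66 ∣ m.

Both directions hold.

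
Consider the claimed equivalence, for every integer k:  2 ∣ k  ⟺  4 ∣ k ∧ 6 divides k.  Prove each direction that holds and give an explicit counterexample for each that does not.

Forward direction. This fails: take k = 2. Certainly 2 ∣ 2, but 4 ∤ 2.

Converse. Suppose 4 ∣ k and 6 ∣ k. Any common multiple of 4 and 6 is a multiple of their lcm; here lcm(4, 6) = 4·6/gcd(4, 6) = 24/2 = 12, so 12 ∣ k. Since 2 ∣ 12, it follows that 2 ∣ k.

(⇒) fails; (⇐) holds.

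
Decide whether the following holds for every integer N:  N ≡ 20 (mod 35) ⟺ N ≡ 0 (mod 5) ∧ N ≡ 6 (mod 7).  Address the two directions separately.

Equivalent; both directions hold.

(⟹) Suppose N ≡ 20 (mod 35); write N = 35j + 20. Since 5 ∣ 35, reducing mod 5 gives N ≡ 20 ≡ 0 (mod 5); since 7 ∣ 35, reducing mod 7 gives N ≡ 20 ≡ 6 (mod 7).

(⟸) Conversely, if N ≡ 0 (mod 5) and N ≡ 6 (mod 7), then by the Chinese remainder theorem N ≡ 20 (mod 35). This is exactly N ≡ 20 (mod 35).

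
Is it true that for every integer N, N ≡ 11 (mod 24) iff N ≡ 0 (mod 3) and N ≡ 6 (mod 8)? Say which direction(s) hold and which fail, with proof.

(⇒) fails and (⇐) fails.

[⇒] This fails: N = 11 gives 11 ≡ 11 (mod 24) but 11 ≡ 2 (mod 3), so the conjunction on the right does not hold.

[⇐] This fails: N = 6 satisfies both congruences on the right (6 ≡ 0 mod 3 and 6 ≡ 6 mod 8) yet 6 ≡ 6 (mod 24), not 11.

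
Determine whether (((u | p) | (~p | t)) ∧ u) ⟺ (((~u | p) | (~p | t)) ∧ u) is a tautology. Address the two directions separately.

Converse. Assume the antecedent. If t is true, the antecedent forces (t = T, u = T, p = F) or (t = T, u = T, p = T), and ((u | p) | (~p | t)) ∧ u holds there. If t is false, the antecedent forces (t = F, u = T, p = F) or (t = F, u = T, p = T), and ((u | p) | (~p | t)) ∧ u holds there. Either way ((u | p) | (~p | t)) ∧ u holds.

Forward direction. Assume the antecedent. If t is true, the antecedent forces (t = T, u = T, p = F) or (t = T, u = T, p = T), and ((~u | p) | (~p | t)) ∧ u holds there. If t is false, the antecedent forces (t = F, u = T, p = F) or (t = F, u = T, p = T), and ((~u | p) | (~p | t)) ∧ u holds there. Either way ((~u | p) | (~p | t)) ∧ u holds.

Both directions hold; the statement is true.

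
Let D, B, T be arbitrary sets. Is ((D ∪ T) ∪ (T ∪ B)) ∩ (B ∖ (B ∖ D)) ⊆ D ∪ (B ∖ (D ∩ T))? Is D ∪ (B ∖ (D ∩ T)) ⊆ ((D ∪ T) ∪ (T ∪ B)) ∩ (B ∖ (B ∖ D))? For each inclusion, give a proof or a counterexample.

Forward inclusion. Let x ∈ ((D ∪ T) ∪ (T ∪ B)) ∩ (B ∖ (B ∖ D)). Then either x ∈ D ∩ B and x ∉ T; or x ∈ D ∩ B ∩ T. In each case x ∈ D ∪ (B ∖ (D ∩ T)), so ((D ∪ T) ∪ (T ∪ B)) ∩ (B ∖ (B ∖ D)) ⊆ D ∪ (B ∖ (D ∩ T)).

Reverse inclusion. This inclusion fails. Take D = {1}, B = ∅, T = ∅; then 1 ∈ D ∪ (B ∖ (D ∩ T)) but 1 ∉ ((D ∪ T) ∪ (T ∪ B)) ∩ (B ∖ (B ∖ D)).

Only the forward inclusion holds.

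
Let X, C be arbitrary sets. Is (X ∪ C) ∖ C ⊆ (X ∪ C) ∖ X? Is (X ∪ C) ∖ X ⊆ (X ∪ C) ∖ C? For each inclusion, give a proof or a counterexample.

Both inclusions fail.

(⊆) This inclusion fails. Take X = {1}, C = ∅; then 1 ∈ (X ∪ C) ∖ C but 1 ∉ (X ∪ C) ∖ X.

(⊇) This inclusion fails. Take X = ∅, C = {1}; then 1 ∈ (X ∪ C) ∖ X but 1 ∉ (X ∪ C) ∖ C.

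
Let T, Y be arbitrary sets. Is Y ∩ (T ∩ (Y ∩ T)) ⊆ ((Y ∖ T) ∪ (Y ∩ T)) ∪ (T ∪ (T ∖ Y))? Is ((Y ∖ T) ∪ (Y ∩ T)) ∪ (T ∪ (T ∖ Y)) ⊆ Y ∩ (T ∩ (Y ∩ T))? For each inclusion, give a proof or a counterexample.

Only the forward inclusion holds.

Forward inclusion. Let x ∈ Y ∩ (T ∩ (Y ∩ T)). Then x ∈ T ∩ Y, from which x ∈ ((Y ∖ T) ∪ (Y ∩ T)) ∪ (T ∪ (T ∖ Y)).

Reverse inclusion. This inclusion fails. Take T = {1}, Y = ∅; then 1 ∈ ((Y ∖ T) ∪ (Y ∩ T)) ∪ (T ∪ (T ∖ Y)) but 1 ∉ Y ∩ (T ∩ (Y ∩ T)).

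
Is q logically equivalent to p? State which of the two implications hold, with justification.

Both directions fail.

(⇒) This fails. Under q = T, p = F, the left side is true but the right side is false.

(⇐) This fails. Under q = F, p = T, the left side is false but the right side is true.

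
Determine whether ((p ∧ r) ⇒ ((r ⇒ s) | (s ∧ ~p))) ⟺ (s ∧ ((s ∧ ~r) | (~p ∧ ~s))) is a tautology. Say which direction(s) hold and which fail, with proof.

(⇐) Assume the antecedent. If r is true, the antecedent cannot hold. If r is false, (p ∧ r) ⇒ ((r ⇒ s) | (s ∧ ~p)) reduces to true regardless of the other variables. Either way (p ∧ r) ⇒ ((r ⇒ s) | (s ∧ ~p)) holds.

(⇒) This fails. Under r = F, s = F, p = F, the left side is true but the right side is false.

Only the reverse direction holds.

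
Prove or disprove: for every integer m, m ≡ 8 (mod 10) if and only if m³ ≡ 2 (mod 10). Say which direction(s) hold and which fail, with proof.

[⇒] Suppose m ≡ 8 (mod 10). Write m = 10j + 8. Then (10j + 8)³ = 1000j³ + 2400j² + 1920j + 512 = 10(100j³ + 240j² + 192j + 51) + 2, so m³ ≡ 2 (mod 10).

[⇐] Conversely, suppose m³ ≡ 2 (mod 10). The only residue r in {0, …, 9} with r³ ≡ 2 (mod 10) is r = 8, so m ≡ 8 (mod 10).

The biconditional holds.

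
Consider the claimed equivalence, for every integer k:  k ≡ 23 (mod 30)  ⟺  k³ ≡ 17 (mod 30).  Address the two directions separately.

Both implications hold.

[⇒] Suppose k ≡ 23 (mod 30). Write k = 30j + 23. Then (30j + 23)³ = 27000j³ + 62100j² + 47610j + 12167 = 30(900j³ + 2070j² + 1587j + 405) + 17, so k³ ≡ 17 (mod 30).

[⇐] Conversely, suppose k³ ≡ 17 (mod 30). The only residue r in {0, …, 29} with r³ ≡ 17 (mod 30) is r = 23, so k ≡ 23 (mod 30).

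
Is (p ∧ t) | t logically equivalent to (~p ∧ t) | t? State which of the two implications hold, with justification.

(⟸) Assume the antecedent. If t is true, (p ∧ t) | t reduces to true regardless of the other variables. If t is false, the antecedent cannot hold. Either way (p ∧ t) | t holds.

(⟹) Assume the antecedent. If t is true, (~p ∧ t) | t reduces to true regardless of the other variables. If t is false, the antecedent cannot hold. Either way (~p ∧ t) | t holds.

Both directions hold.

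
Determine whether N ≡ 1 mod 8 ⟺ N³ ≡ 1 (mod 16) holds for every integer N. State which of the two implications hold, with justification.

Forward direction. This fails: take N = 9. Then 9 ≡ 1 (mod 8), but 9³ = 729 ≡ 9 (mod 16), not 1.

Converse. The residues r modulo 16 with r³ ≡ 1 (mod 16) are exactly {1}, and each is ≡ 1 (mod 8).

Only the converse holds.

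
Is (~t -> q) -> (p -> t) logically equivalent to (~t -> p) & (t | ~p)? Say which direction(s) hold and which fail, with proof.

Forward direction. This fails. Under q = F, t = F, p = F, the left side is true but the right side is false.

Converse. Assume the antecedent. If q is true, the antecedent forces (q = T, t = T, p = F) or (q = T, t = T, p = T), and (~t -> q) -> (p -> t) holds there. If q is false, (~t -> q) -> (p -> t) reduces to true regardless of the other variables. Either way (~t -> q) -> (p -> t) holds.

Not equivalent: only (⇐) holds.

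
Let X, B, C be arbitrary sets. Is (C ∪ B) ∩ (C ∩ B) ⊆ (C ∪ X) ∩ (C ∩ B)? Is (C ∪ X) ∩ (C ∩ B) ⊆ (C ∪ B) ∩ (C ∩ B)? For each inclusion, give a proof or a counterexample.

(⊇) Let x ∈ (C ∪ X) ∩ (C ∩ B). Then either x ∈ B ∩ C and x ∉ X; or x ∈ X ∩ B ∩ C. In each case x ∈ (C ∪ B) ∩ (C ∩ B), so (C ∪ X) ∩ (C ∩ B) ⊆ (C ∪ B) ∩ (C ∩ B).

(⊆) Let x ∈ (C ∪ B) ∩ (C ∩ B). Then either x ∈ B ∩ C and x ∉ X; or x ∈ X ∩ B ∩ C. In each case x ∈ (C ∪ X) ∩ (C ∩ B), so (C ∪ B) ∩ (C ∩ B) ⊆ (C ∪ X) ∩ (C ∩ B).

Both inclusions hold; the sets are equal.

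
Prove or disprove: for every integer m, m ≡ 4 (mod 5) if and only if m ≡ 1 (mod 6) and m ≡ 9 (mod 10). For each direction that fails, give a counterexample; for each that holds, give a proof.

Not equivalent: only (⇐) holds.

(⇒) This fails: m = 4 gives 4 ≡ 4 (mod 5) but 4 ≡ 4 (mod 6), so the conjunction on the right does not hold.

(⇐) Conversely, if m ≡ 1 (mod 6) and m ≡ 9 (mod 10), then by the Chinese remainder theorem m ≡ 19 (mod 30). Since 19 ≡ 4 (mod 5) and 5 ∣ 30, we get m ≡ 4 (mod 5).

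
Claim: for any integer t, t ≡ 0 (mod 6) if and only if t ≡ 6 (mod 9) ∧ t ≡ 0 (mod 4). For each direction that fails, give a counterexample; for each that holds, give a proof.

Not equivalent: only (⇐) holds.

Forward direction. This fails: t = 0 gives 0 ≡ 0 (mod 6) but 0 ≡ 0 (mod 9), so the conjunction on the right does not hold.

Converse. If t ≡ 6 (mod 9) and t ≡ 0 (mod 4), then by the Chinese remainder theorem t ≡ 24 (mod 36). Since 24 ≡ 0 (mod 6) and 6 ∣ 36, we get t ≡ 0 (mod 6).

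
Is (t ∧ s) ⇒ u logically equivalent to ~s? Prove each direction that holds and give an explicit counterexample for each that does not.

Forward direction. This fails. Under s = T, u = F, t = F, the left side is true but the right side is false.

Converse. Assume the antecedent. If s is true, the antecedent cannot hold. If s is false, (t ∧ s) ⇒ u reduces to true regardless of the other variables. Either way (t ∧ s) ⇒ u holds.

The forward direction fails; the converse holds.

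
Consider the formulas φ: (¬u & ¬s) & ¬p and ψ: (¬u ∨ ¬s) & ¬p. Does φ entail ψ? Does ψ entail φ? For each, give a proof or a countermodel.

(⟹) Assume the antecedent. If u is true, the antecedent cannot hold. If u is false, the antecedent forces (u = F, p = F, s = F), and (¬u ∨ ¬s) & ¬p holds there. Either way (¬u ∨ ¬s) & ¬p holds.

(⟸) This fails. Under u = T, p = F, s = F, the left side is false but the right side is true.

The forward direction holds; the converse fails.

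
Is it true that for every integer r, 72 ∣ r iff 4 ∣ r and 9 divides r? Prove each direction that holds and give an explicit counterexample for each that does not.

(⇒) holds; (⇐) fails.

(⇒) If 72 ∣ r, write r = 72q. Since 72 = 18·4, r = 4·(18q), so 4 ∣ r; and since 72 = 8·9, r = 9·(8q), so 9 ∣ r.

(⇐) This fails: take r = 36. Both 4 ∣ 36 and 9 ∣ 36, yet 36 is not a multiple of 72 (since 36 = 0·72 + 36), so 72 ∤ 36.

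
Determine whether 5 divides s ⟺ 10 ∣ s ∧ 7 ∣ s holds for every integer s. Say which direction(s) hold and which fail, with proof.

Not equivalent: only (⇐) holds.

[⇒] This fails: take s = 5. Certainly 5 ∣ 5, but 10 ∤ 5.

[⇐] Suppose 10 ∣ s and 7 ∣ s. Any common multiple of 10 and 7 is a multiple of their lcm; here gcd(10, 7) = 1, so lcm(10, 7) = 10·7 = 70, so 70 ∣ s. Since 5 ∣ 70, it follows that 5 ∣ s.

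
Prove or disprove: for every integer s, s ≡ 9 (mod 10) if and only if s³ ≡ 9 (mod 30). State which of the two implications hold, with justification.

Only the converse holds.

(⇒) This fails: take s = 19. Then 19 ≡ 9 (mod 10), but 19³ = 6859 ≡ 19 (mod 30), not 9.

(⇐) Conversely, the residues r modulo 30 with r³ ≡ 9 (mod 30) are exactly {9}, and each is ≡ 9 (mod 10).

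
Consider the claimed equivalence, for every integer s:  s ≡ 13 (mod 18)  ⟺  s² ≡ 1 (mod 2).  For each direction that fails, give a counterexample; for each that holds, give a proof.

(⇒) Suppose s ≡ 13 (mod 18). Then s² ≡ 13² = 169 (mod 18), and since 2 ∣ 18, also s² ≡ 1 (mod 2).

(⇐) This fails: take s = 1. Then 1² = 1 ≡ 1 (mod 2), yet 1 ≡ 1 (mod 18), not 13.

The forward direction holds; the converse fails.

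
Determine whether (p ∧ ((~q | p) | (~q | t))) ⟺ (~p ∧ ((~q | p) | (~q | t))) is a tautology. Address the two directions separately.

Forward direction. This fails. Under q = F, t = F, p = T, the left side is true but the right side is false.

Converse. This fails. Under q = F, t = F, p = F, the left side is false but the right side is true.

Neither direction holds.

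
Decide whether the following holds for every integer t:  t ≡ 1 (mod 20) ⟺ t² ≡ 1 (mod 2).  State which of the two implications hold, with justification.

(⇒) holds; (⇐) fails.

Forward direction. Suppose t ≡ 1 (mod 20). Then t² ≡ 1² = 1 (mod 20), and since 2 ∣ 20, also t² ≡ 1 (mod 2).

Converse. This fails: take t = 3. Then 3² = 9 ≡ 1 (mod 2), yet 3 ≡ 3 (mod 20), not 1.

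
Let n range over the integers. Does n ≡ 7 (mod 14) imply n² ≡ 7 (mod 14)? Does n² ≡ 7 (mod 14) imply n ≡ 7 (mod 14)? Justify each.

Both implications hold.

[⇒] Suppose n ≡ 7 (mod 14). Write n = 14j + 7. Then (14j + 7)² = 196j² + 196j + 49 = 14(14j² + 14j + 3) + 7, so n² ≡ 7 (mod 14).

[⇐] Conversely, suppose n² ≡ 7 (mod 14). The only residue r in {0, …, 13} with r² ≡ 7 (mod 14) is r = 7, so n ≡ 7 (mod 14).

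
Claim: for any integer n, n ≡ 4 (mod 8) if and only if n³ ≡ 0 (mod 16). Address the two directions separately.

Not equivalent: only (⇒) holds.

(⟹) Suppose n ≡ 4 (mod 8). Working modulo 16, n ∈ {4, 12}; for each such r, r³ ≡ 0 (mod 16).

(⟸) This fails: take n = 0. Then 0³ = 0 ≡ 0 (mod 16), yet 0 ≡ 0 (mod 8), not 4.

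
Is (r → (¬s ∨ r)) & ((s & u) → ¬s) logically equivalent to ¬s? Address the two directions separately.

Forward direction. This fails. Under r = F, s = T, u = F, the left side is true but the right side is false.

Converse. Assume the antecedent. If r is true, the antecedent forces (r = T, s = F, u = F) or (r = T, s = F, u = T), and the consequent holds there. If r is false, the antecedent forces (r = F, s = F, u = F) or (r = F, s = F, u = T), and the consequent holds there. Either way the consequent holds.

Only the reverse direction holds.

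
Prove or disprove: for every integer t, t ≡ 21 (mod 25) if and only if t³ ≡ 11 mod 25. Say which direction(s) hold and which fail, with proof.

(⟹) Suppose t ≡ 21 (mod 25). Write t = 25j + 21. Then (25j + 21)³ = 15625j³ + 39375j² + 33075j + 9261 = 25(625j³ + 1575j² + 1323j + 370) + 11, so t³ ≡ 11 (mod 25).

(⟸) Conversely, suppose t³ ≡ 11 (mod 25). The only residue r in {0, …, 24} with r³ ≡ 11 (mod 25) is r = 21, so t ≡ 21 (mod 25).

Both implications hold.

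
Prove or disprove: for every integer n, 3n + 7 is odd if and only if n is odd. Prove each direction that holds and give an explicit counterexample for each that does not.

(⟹) This fails: n = 4 gives 3n + 7 = 19, which is odd, but 4 is even, not odd.

(⟸) This also fails: n = 5 is odd, but 3n + 7 = 22 is even, not odd.

(⇒) fails and (⇐) fails.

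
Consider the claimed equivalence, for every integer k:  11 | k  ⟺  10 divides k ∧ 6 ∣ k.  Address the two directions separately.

Neither direction holds.

(⇒) This fails: take k = 11. Certainly 11 ∣ 11, but 10 ∤ 11.

(⇐) This fails: take k = 30. Both 10 ∣ 30 and 6 ∣ 30, yet 30 is not a multiple of 11 (since 30 = 2·11 + 8), so 11 ∤ 30.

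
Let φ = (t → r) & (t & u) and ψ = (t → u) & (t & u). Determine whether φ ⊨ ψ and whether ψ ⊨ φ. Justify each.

(⇒) holds; (⇐) fails.

[⇒] Assume the antecedent. If r is true, the antecedent forces (r = T, u = T, t = T), and (t → u) & (t & u) holds there. If r is false, the antecedent cannot hold. Either way (t → u) & (t & u) holds.

[⇐] This fails. Under r = F, u = T, t = T, the left side is false but the right side is true.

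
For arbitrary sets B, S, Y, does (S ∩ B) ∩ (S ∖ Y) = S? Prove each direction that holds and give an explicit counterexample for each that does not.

(⊆) holds; (⊇) fails.

(⟸) This inclusion fails. Take B = ∅, S = {1}, Y = ∅; then 1 ∈ S but 1 ∉ (S ∩ B) ∩ (S ∖ Y).

(⟹) Let x ∈ (S ∩ B) ∩ (S ∖ Y). Then x ∈ B ∩ S and x ∉ Y, from which x ∈ S.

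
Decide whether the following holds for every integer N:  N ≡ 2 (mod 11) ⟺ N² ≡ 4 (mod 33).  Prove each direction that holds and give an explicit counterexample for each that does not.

Neither direction holds.

[⇒] This fails: take N = 24. Then 24 ≡ 2 (mod 11), but 24² = 576 ≡ 15 (mod 33), not 4.

[⇐] This fails: take N = 20. Then 20² = 400 ≡ 4 (mod 33), yet 20 ≡ 9 (mod 11), not 2.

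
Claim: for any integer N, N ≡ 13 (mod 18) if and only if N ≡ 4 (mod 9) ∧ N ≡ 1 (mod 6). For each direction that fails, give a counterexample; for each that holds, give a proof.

(⟸) If N ≡ 4 (mod 9) and N ≡ 1 (mod 6), then by the Chinese remainder theorem N ≡ 13 (mod 18). This is exactly N ≡ 13 (mod 18).

(⟹) Suppose N ≡ 13 (mod 18); write N = 18j + 13. Since 9 ∣ 18, reducing mod 9 gives N ≡ 13 ≡ 4 (mod 9); since 6 ∣ 18, reducing mod 6 gives N ≡ 13 ≡ 1 (mod 6).

The biconditional holds.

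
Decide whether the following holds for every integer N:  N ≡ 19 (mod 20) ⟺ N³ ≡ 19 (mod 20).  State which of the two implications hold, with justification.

Both implications hold.

(→) Suppose N ≡ 19 (mod 20). Write N = 20j + 19. Then (20j + 19)³ = 8000j³ + 22800j² + 21660j + 6859 = 20(400j³ + 1140j² + 1083j + 342) + 19, so N³ ≡ 19 (mod 20).

(←) Conversely, suppose N³ ≡ 19 (mod 20). The only residue r in {0, …, 19} with r³ ≡ 19 (mod 20) is r = 19, so N ≡ 19 (mod 20).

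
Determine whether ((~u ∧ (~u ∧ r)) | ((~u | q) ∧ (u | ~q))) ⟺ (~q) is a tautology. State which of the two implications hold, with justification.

(→) This fails. Under u = T, r = F, q = T, the left side is true but the right side is false.

(←) This fails. Under u = T, r = F, q = F, the left side is false but the right side is true.

Both directions fail.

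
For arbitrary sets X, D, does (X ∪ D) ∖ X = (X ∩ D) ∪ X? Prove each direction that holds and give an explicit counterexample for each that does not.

Forward inclusion. This inclusion fails. Take X = ∅, D = {1}; then 1 ∈ (X ∪ D) ∖ X but 1 ∉ (X ∩ D) ∪ X.

Reverse inclusion. This inclusion fails. Take X = {1}, D = ∅; then 1 ∈ (X ∩ D) ∪ X but 1 ∉ (X ∪ D) ∖ X.

(⊆) fails and (⊇) fails.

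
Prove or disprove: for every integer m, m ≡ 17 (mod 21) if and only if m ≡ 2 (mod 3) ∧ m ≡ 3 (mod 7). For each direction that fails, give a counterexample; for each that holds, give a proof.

Forward direction. Suppose m ≡ 17 (mod 21); write m = 21j + 17. Since 3 ∣ 21, reducing mod 3 gives m ≡ 17 ≡ 2 (mod 3); since 7 ∣ 21, reducing mod 7 gives m ≡ 17 ≡ 3 (mod 7).

Converse. If m ≡ 2 (mod 3) and m ≡ 3 (mod 7), then by the Chinese remainder theorem m ≡ 17 (mod 21). This is exactly m ≡ 17 (mod 21).

Both implications hold.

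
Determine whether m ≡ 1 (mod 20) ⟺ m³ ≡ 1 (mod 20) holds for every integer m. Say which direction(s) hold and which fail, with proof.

Forward direction. Suppose m ≡ 1 (mod 20). Write m = 20j + 1. Then (20j + 1)³ = 8000j³ + 1200j² + 60j + 1 = 20(400j³ + 60j² + 3j) + 1, so m³ ≡ 1 (mod 20).

Converse. Suppose m³ ≡ 1 (mod 20). The only residue r in {0, …, 19} with r³ ≡ 1 (mod 20) is r = 1, so m ≡ 1 (mod 20).

Both implications hold.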